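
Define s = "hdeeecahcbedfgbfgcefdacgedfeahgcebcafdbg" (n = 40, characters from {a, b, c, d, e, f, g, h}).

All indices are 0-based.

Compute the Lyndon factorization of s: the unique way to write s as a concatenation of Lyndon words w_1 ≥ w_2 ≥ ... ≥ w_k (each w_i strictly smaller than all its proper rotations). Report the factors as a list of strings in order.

emit factor 1: 'h' (i=0, period=1)
emit factor 2: 'deee' (i=1, period=4)
emit factor 3: 'c' (i=5, period=1)
emit factor 4: 'ahcbedfgbfgcefd' (i=6, period=15)
emit factor 5: 'acgedfeahgcebcafdbg' (i=21, period=19)

["h", "deee", "c", "ahcbedfgbfgcefd", "acgedfeahgcebcafdbg"]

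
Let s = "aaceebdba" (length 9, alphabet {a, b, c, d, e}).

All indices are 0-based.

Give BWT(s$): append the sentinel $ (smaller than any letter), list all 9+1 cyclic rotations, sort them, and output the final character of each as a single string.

ab$adeabec

rank  rotation    last
    0  $aaceebdba  a
    1  a$aaceebdb  b
    2  aaceebdba$  $
    3  aceebdba$a  a
    4  ba$aaceebd  d
    5  bdba$aacee  e
    6  ceebdba$aa  a
    7  dba$aaceeb  b
    8  ebdba$aace  e
    9  eebdba$aac  c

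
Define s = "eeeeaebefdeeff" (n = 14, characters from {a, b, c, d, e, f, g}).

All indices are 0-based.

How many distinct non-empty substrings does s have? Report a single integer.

91

rank→(start, suffix):
  0 → (4, 'aebefdeeff')
  1 → (6, 'befdeeff')
  2 → (9, 'deeff')
  3 → (3, 'eaebefdeeff')
  4 → (5, 'ebefdeeff')
  5 → (2, 'eeaebefdeeff')
  6 → (1, 'eeeaebefdeeff')
  7 → (0, 'eeeeaebefdeeff')
  8 → (10, 'eeff')
  9 → (7, 'efdeeff')
  10 → (11, 'eff')
  11 → (13, 'f')
  12 → (8, 'fdeeff')
  13 → (12, 'ff')

SA = [4, 6, 9, 3, 5, 2, 1, 0, 10, 7, 11, 13, 8, 12]
rank  pair      lcp
   1  s[4:],s[6:]  0  ''
   2  s[6:],s[9:]  0  ''
   3  s[9:],s[3:]  0  ''
   4  s[3:],s[5:]  1  'e'
   5  s[5:],s[2:]  1  'e'
   6  s[2:],s[1:]  2  'ee'
   7  s[1:],s[0:]  3  'eee'
   8  s[0:],s[10:]  2  'ee'
   9  s[10:],s[7:]  1  'e'
  10  s[7:],s[11:]  2  'ef'
  11  s[11:],s[13:]  0  ''
  12  s[13:],s[8:]  1  'f'
  13  s[8:],s[12:]  1  'f'

n(n+1)/2 = 14·15/2 = 105
Σ LCP = 0 + 0 + 0 + 0 + 1 + 1 + 2 + 3 + 2 + 1 + 2 + 0 + 1 + 1 = 14
distinct = 105 − 14 = 91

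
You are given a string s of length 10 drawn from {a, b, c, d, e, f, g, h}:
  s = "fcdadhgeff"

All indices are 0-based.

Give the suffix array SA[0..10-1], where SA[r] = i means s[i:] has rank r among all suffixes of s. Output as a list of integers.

[3, 1, 2, 4, 7, 9, 0, 8, 6, 5]

rank→(start, suffix):
  0 → (3, 'adhgeff')
  1 → (1, 'cdadhgeff')
  2 → (2, 'dadhgeff')
  3 → (4, 'dhgeff')
  4 → (7, 'eff')
  5 → (9, 'f')
  6 → (0, 'fcdadhgeff')
  7 → (8, 'ff')
  8 → (6, 'geff')
  9 → (5, 'hgeff')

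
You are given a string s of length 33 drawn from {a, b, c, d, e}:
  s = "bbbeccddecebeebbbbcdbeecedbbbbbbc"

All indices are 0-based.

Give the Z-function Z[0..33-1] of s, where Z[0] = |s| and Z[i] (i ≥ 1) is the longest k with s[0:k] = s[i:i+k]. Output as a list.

Z[0]=33
i=1: outside box; Z[1]=2 grow→box=[1,3)
i=2: min(r-i=1, Z[1]=2)=1; Z[2]=1
i=3: outside box; Z[3]=0
i=4: outside box; Z[4]=0
i=5: outside box; Z[5]=0
i=6: outside box; Z[6]=0
i=7: outside box; Z[7]=0
i=8: outside box; Z[8]=0
i=9: outside box; Z[9]=0
i=10: outside box; Z[10]=0
i=11: outside box; Z[11]=1 grow→box=[11,12)
i=12: outside box; Z[12]=0
i=13: outside box; Z[13]=0
i=14: outside box; Z[14]=3 grow→box=[14,17)
i=15: min(r-i=2, Z[1]=2)=2; Z[15]=3 grow→box=[15,18)
i=16: min(r-i=2, Z[1]=2)=2; Z[16]=2
i=17: min(r-i=1, Z[2]=1)=1; Z[17]=1
i=18: outside box; Z[18]=0
i=19: outside box; Z[19]=0
i=20: outside box; Z[20]=1 grow→box=[20,21)
i=21: outside box; Z[21]=0
i=22: outside box; Z[22]=0
i=23: outside box; Z[23]=0
i=24: outside box; Z[24]=0
i=25: outside box; Z[25]=0
i=26: outside box; Z[26]=3 grow→box=[26,29)
i=27: min(r-i=2, Z[1]=2)=2; Z[27]=3 grow→box=[27,30)
i=28: min(r-i=2, Z[1]=2)=2; Z[28]=3 grow→box=[28,31)
i=29: min(r-i=2, Z[1]=2)=2; Z[29]=3 grow→box=[29,32)
i=30: min(r-i=2, Z[1]=2)=2; Z[30]=2
i=31: min(r-i=1, Z[2]=1)=1; Z[31]=1
i=32: outside box; Z[32]=0

[33, 2, 1, 0, 0, 0, 0, 0, 0, 0, 0, 1, 0, 0, 3, 3, 2, 1, 0, 0, 1, 0, 0, 0, 0, 0, 3, 3, 3, 3, 2, 1, 0]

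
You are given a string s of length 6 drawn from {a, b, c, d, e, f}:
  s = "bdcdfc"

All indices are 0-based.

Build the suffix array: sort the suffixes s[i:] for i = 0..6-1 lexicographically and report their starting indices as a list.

rank→(start, suffix):
  0 → (0, 'bdcdfc')
  1 → (5, 'c')
  2 → (2, 'cdfc')
  3 → (1, 'dcdfc')
  4 → (3, 'dfc')
  5 → (4, 'fc')

[0, 5, 2, 1, 3, 4]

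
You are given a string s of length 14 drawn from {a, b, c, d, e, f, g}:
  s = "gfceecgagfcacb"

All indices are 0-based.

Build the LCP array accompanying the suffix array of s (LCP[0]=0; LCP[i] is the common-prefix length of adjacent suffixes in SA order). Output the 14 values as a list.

rank | idx | suffix
   0 |  11 | acb
   1 |   7 | agfcacb
   2 |  13 | b
   3 |  10 | cacb
   4 |  12 | cb
   5 |   2 | ceecgagfcacb
   6 |   5 | cgagfcacb
   7 |   4 | ecgagfcacb
   8 |   3 | eecgagfcacb
   9 |   9 | fcacb
  10 |   1 | fceecgagfcacb
  11 |   6 | gagfcacb
  12 |   8 | gfcacb
  13 |   0 | gfceecgagfcacb

SA = [11, 7, 13, 10, 12, 2, 5, 4, 3, 9, 1, 6, 8, 0]
rank  pair      lcp
   1  s[11:],s[7:]  1  'a'
   2  s[7:],s[13:]  0  ''
   3  s[13:],s[10:]  0  ''
   4  s[10:],s[12:]  1  'c'
   5  s[12:],s[2:]  1  'c'
   6  s[2:],s[5:]  1  'c'
   7  s[5:],s[4:]  0  ''
   8  s[4:],s[3:]  1  'e'
   9  s[3:],s[9:]  0  ''
  10  s[9:],s[1:]  2  'fc'
  11  s[1:],s[6:]  0  ''
  12  s[6:],s[8:]  1  'g'
  13  s[8:],s[0:]  3  'gfc'

[0, 1, 0, 0, 1, 1, 1, 0, 1, 0, 2, 0, 1, 3]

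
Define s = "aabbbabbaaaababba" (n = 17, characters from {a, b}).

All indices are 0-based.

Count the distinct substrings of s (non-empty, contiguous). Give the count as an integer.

rank→(start, suffix):
  0 → (16, 'a')
  1 → (8, 'aaaababba')
  2 → (9, 'aaababba')
  3 → (10, 'aababba')
  4 → (0, 'aabbbabbaaaababba')
  5 → (11, 'ababba')
  6 → (13, 'abba')
  7 → (5, 'abbaaaababba')
  8 → (1, 'abbbabbaaaababba')
  9 → (15, 'ba')
  10 → (7, 'baaaababba')
  11 → (12, 'babba')
  12 → (4, 'babbaaaababba')
  13 → (14, 'bba')
  14 → (6, 'bbaaaababba')
  15 → (3, 'bbabbaaaababba')
  16 → (2, 'bbbabbaaaababba')

SA = [16, 8, 9, 10, 0, 11, 13, 5, 1, 15, 7, 12, 4, 14, 6, 3, 2]
[i] adj suffixes → lcp
  [1] 16/8 → 1 ('a')
  [2] 8/9 → 3 ('aaa')
  [3] 9/10 → 2 ('aa')
  [4] 10/0 → 3 ('aab')
  [5] 0/11 → 1 ('a')
  [6] 11/13 → 2 ('ab')
  [7] 13/5 → 4 ('abba')
  [8] 5/1 → 3 ('abb')
  [9] 1/15 → 0 ('')
  [10] 15/7 → 2 ('ba')
  [11] 7/12 → 2 ('ba')
  [12] 12/4 → 5 ('babba')
  [13] 4/14 → 1 ('b')
  [14] 14/6 → 3 ('bba')
  [15] 6/3 → 3 ('bba')
  [16] 3/2 → 2 ('bb')

n(n+1)/2 = 17·18/2 = 153
Σ LCP = 0 + 1 + 3 + 2 + 3 + 1 + 2 + 4 + 3 + 0 + 2 + 2 + 5 + 1 + 3 + 3 + 2 = 37
distinct = 153 − 37 = 116

116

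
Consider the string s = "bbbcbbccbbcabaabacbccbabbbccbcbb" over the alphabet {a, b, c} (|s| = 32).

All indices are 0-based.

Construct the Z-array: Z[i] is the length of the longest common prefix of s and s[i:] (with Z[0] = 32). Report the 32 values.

Z[0]=32
i=1: i≥r, start 0; Z[1]=2 extend→box=[1,3)
i=2: min(r-i=1, Z[1]=2)=1; Z[2]=1
i=3: i≥r, start 0; Z[3]=0
i=4: i≥r, start 0; Z[4]=2 extend→box=[4,6)
i=5: min(r-i=1, Z[1]=2)=1; Z[5]=1
i=6: i≥r, start 0; Z[6]=0
i=7: i≥r, start 0; Z[7]=0
i=8: i≥r, start 0; Z[8]=2 extend→box=[8,10)
i=9: min(r-i=1, Z[1]=2)=1; Z[9]=1
i=10: i≥r, start 0; Z[10]=0
i=11: i≥r, start 0; Z[11]=0
i=12: i≥r, start 0; Z[12]=1 extend→box=[12,13)
i=13: i≥r, start 0; Z[13]=0
i=14: i≥r, start 0; Z[14]=0
i=15: i≥r, start 0; Z[15]=1 extend→box=[15,16)
i=16: i≥r, start 0; Z[16]=0
i=17: i≥r, start 0; Z[17]=0
i=18: i≥r, start 0; Z[18]=1 extend→box=[18,19)
i=19: i≥r, start 0; Z[19]=0
i=20: i≥r, start 0; Z[20]=0
i=21: i≥r, start 0; Z[21]=1 extend→box=[21,22)
i=22: i≥r, start 0; Z[22]=0
i=23: i≥r, start 0; Z[23]=4 extend→box=[23,27)
i=24: min(r-i=3, Z[1]=2)=2; Z[24]=2
i=25: min(r-i=2, Z[2]=1)=1; Z[25]=1
i=26: min(r-i=1, Z[3]=0)=0; Z[26]=0
i=27: i≥r, start 0; Z[27]=0
i=28: i≥r, start 0; Z[28]=1 extend→box=[28,29)
i=29: i≥r, start 0; Z[29]=0
i=30: i≥r, start 0; Z[30]=2 extend→box=[30,32)
i=31: min(r-i=1, Z[1]=2)=1; Z[31]=1

[32, 2, 1, 0, 2, 1, 0, 0, 2, 1, 0, 0, 1, 0, 0, 1, 0, 0, 1, 0, 0, 1, 0, 4, 2, 1, 0, 0, 1, 0, 2, 1]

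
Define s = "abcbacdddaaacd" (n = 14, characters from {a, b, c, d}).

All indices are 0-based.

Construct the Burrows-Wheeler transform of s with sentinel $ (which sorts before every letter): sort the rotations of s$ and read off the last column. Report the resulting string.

dda$abcabaacddc

rank  rotation         last
    0  $abcbacdddaaacd  d
    1  aaacd$abcbacddd  d
    2  aacd$abcbacddda  a
    3  abcbacdddaaacd$  $
    4  acd$abcbacdddaa  a
    5  acdddaaacd$abcb  b
    6  bacdddaaacd$abc  c
    7  bcbacdddaaacd$a  a
    8  cbacdddaaacd$ab  b
    9  cd$abcbacdddaaa  a
   10  cdddaaacd$abcba  a
   11  d$abcbacdddaaac  c
   12  daaacd$abcbacdd  d
   13  ddaaacd$abcbacd  d
   14  dddaaacd$abcbac  c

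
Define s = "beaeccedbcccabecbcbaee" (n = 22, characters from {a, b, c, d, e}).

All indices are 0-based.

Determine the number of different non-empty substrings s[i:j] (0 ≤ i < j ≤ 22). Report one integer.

sorted suffixes:
  #0 SA[0]=12  'abecbcbaee'
  #1 SA[1]=2  'aeccedbcccabecbcbaee'
  #2 SA[2]=19  'aee'
  #3 SA[3]=18  'baee'
  #4 SA[4]=16  'bcbaee'
  #5 SA[5]=8  'bcccabecbcbaee'
  #6 SA[6]=0  'beaeccedbcccabecbcbaee'
  #7 SA[7]=13  'becbcbaee'
  #8 SA[8]=11  'cabecbcbaee'
  #9 SA[9]=17  'cbaee'
  #10 SA[10]=15  'cbcbaee'
  #11 SA[11]=10  'ccabecbcbaee'
  #12 SA[12]=9  'cccabecbcbaee'
  #13 SA[13]=4  'ccedbcccabecbcbaee'
  #14 SA[14]=5  'cedbcccabecbcbaee'
  #15 SA[15]=7  'dbcccabecbcbaee'
  #16 SA[16]=21  'e'
  #17 SA[17]=1  'eaeccedbcccabecbcbaee'
  #18 SA[18]=14  'ecbcbaee'
  #19 SA[19]=3  'eccedbcccabecbcbaee'
  #20 SA[20]=6  'edbcccabecbcbaee'
  #21 SA[21]=20  'ee'

SA = [12, 2, 19, 18, 16, 8, 0, 13, 11, 17, 15, 10, 9, 4, 5, 7, 21, 1, 14, 3, 6, 20]
[i] adj suffixes → lcp
  [1] 12/2 → 1 ('a')
  [2] 2/19 → 2 ('ae')
  [3] 19/18 → 0 ('')
  [4] 18/16 → 1 ('b')
  [5] 16/8 → 2 ('bc')
  [6] 8/0 → 1 ('b')
  [7] 0/13 → 2 ('be')
  [8] 13/11 → 0 ('')
  [9] 11/17 → 1 ('c')
  [10] 17/15 → 2 ('cb')
  [11] 15/10 → 1 ('c')
  [12] 10/9 → 2 ('cc')
  [13] 9/4 → 2 ('cc')
  [14] 4/5 → 1 ('c')
  [15] 5/7 → 0 ('')
  [16] 7/21 → 0 ('')
  [17] 21/1 → 1 ('e')
  [18] 1/14 → 1 ('e')
  [19] 14/3 → 2 ('ec')
  [20] 3/6 → 1 ('e')
  [21] 6/20 → 1 ('e')

n(n+1)/2 = 22·23/2 = 253
Σ LCP = 0 + 1 + 2 + 0 + 1 + 2 + 1 + 2 + 0 + 1 + 2 + 1 + 2 + 2 + 1 + 0 + 0 + 1 + 1 + 2 + 1 + 1 = 24
distinct = 253 − 24 = 229

229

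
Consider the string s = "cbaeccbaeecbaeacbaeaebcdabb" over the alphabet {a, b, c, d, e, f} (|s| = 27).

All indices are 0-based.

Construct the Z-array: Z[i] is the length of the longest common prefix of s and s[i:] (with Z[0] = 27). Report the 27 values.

Z[0]=27
i=1: i≥r, start 0; Z[1]=0
i=2: i≥r, start 0; Z[2]=0
i=3: i≥r, start 0; Z[3]=0
i=4: i≥r, start 0; Z[4]=1 grow→box=[4,5)
i=5: i≥r, start 0; Z[5]=4 grow→box=[5,9)
i=6: min(r-i=3, Z[1]=0)=0; Z[6]=0
i=7: min(r-i=2, Z[2]=0)=0; Z[7]=0
i=8: min(r-i=1, Z[3]=0)=0; Z[8]=0
i=9: i≥r, start 0; Z[9]=0
i=10: i≥r, start 0; Z[10]=4 grow→box=[10,14)
i=11: min(r-i=3, Z[1]=0)=0; Z[11]=0
i=12: min(r-i=2, Z[2]=0)=0; Z[12]=0
i=13: min(r-i=1, Z[3]=0)=0; Z[13]=0
i=14: i≥r, start 0; Z[14]=0
i=15: i≥r, start 0; Z[15]=4 grow→box=[15,19)
i=16: min(r-i=3, Z[1]=0)=0; Z[16]=0
i=17: min(r-i=2, Z[2]=0)=0; Z[17]=0
i=18: min(r-i=1, Z[3]=0)=0; Z[18]=0
i=19: i≥r, start 0; Z[19]=0
i=20: i≥r, start 0; Z[20]=0
i=21: i≥r, start 0; Z[21]=0
i=22: i≥r, start 0; Z[22]=1 grow→box=[22,23)
i=23: i≥r, start 0; Z[23]=0
i=24: i≥r, start 0; Z[24]=0
i=25: i≥r, start 0; Z[25]=0
i=26: i≥r, start 0; Z[26]=0

[27, 0, 0, 0, 1, 4, 0, 0, 0, 0, 4, 0, 0, 0, 0, 4, 0, 0, 0, 0, 0, 0, 1, 0, 0, 0, 0]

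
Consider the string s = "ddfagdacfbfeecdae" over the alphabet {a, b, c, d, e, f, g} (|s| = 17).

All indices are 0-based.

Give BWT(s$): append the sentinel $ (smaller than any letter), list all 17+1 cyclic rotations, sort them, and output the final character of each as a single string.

eddffeagc$daefdcba

rank  rotation            last
    0  $ddfagdacfbfeecdae  e
    1  acfbfeecdae$ddfagd  d
    2  ae$ddfagdacfbfeecd  d
    3  agdacfbfeecdae$ddf  f
    4  bfeecdae$ddfagdacf  f
    5  cdae$ddfagdacfbfee  e
    6  cfbfeecdae$ddfagda  a
    7  dacfbfeecdae$ddfag  g
    8  dae$ddfagdacfbfeec  c
    9  ddfagdacfbfeecdae$  $
   10  dfagdacfbfeecdae$d  d
   11  e$ddfagdacfbfeecda  a
   12  ecdae$ddfagdacfbfe  e
   13  eecdae$ddfagdacfbf  f
   14  fagdacfbfeecdae$dd  d
   15  fbfeecdae$ddfagdac  c
   16  feecdae$ddfagdacfb  b
   17  gdacfbfeecdae$ddfa  a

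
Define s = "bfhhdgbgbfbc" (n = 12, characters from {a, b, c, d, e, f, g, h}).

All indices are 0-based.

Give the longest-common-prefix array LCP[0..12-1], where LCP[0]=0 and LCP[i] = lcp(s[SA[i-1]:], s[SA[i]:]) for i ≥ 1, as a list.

rank | idx | suffix
   0 |  10 | bc
   1 |   8 | bfbc
   2 |   0 | bfhhdgbgbfbc
   3 |   6 | bgbfbc
   4 |  11 | c
   5 |   4 | dgbgbfbc
   6 |   9 | fbc
   7 |   1 | fhhdgbgbfbc
   8 |   7 | gbfbc
   9 |   5 | gbgbfbc
  10 |   3 | hdgbgbfbc
  11 |   2 | hhdgbgbfbc

SA = [10, 8, 0, 6, 11, 4, 9, 1, 7, 5, 3, 2]
i: (SA[i-1],SA[i]) lcp shared
  1: (10,8) 1 'b'
  2: (8,0) 2 'bf'
  3: (0,6) 1 'b'
  4: (6,11) 0 ''
  5: (11,4) 0 ''
  6: (4,9) 0 ''
  7: (9,1) 1 'f'
  8: (1,7) 0 ''
  9: (7,5) 2 'gb'
  10: (5,3) 0 ''
  11: (3,2) 1 'h'

[0, 1, 2, 1, 0, 0, 0, 1, 0, 2, 0, 1]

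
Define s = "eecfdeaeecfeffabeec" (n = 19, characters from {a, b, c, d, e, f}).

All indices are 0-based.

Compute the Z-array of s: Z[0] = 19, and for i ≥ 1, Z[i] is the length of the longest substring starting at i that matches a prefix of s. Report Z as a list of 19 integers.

[19, 1, 0, 0, 0, 1, 0, 4, 1, 0, 0, 1, 0, 0, 0, 0, 3, 1, 0]

Z[0]=19
i=1: outside box; Z[1]=1 extend→box=[1,2)
i=2: outside box; Z[2]=0
i=3: outside box; Z[3]=0
i=4: outside box; Z[4]=0
i=5: outside box; Z[5]=1 extend→box=[5,6)
i=6: outside box; Z[6]=0
i=7: outside box; Z[7]=4 extend→box=[7,11)
i=8: min(r-i=3, Z[1]=1)=1; Z[8]=1
i=9: min(r-i=2, Z[2]=0)=0; Z[9]=0
i=10: min(r-i=1, Z[3]=0)=0; Z[10]=0
i=11: outside box; Z[11]=1 extend→box=[11,12)
i=12: outside box; Z[12]=0
i=13: outside box; Z[13]=0
i=14: outside box; Z[14]=0
i=15: outside box; Z[15]=0
i=16: outside box; Z[16]=3 extend→box=[16,19)
i=17: min(r-i=2, Z[1]=1)=1; Z[17]=1
i=18: min(r-i=1, Z[2]=0)=0; Z[18]=0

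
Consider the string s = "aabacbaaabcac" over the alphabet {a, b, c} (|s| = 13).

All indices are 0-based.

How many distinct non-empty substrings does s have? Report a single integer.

75

sorted suffixes:
  #0 SA[0]=6  'aaabcac'
  #1 SA[1]=0  'aabacbaaabcac'
  #2 SA[2]=7  'aabcac'
  #3 SA[3]=1  'abacbaaabcac'
  #4 SA[4]=8  'abcac'
  #5 SA[5]=11  'ac'
  #6 SA[6]=3  'acbaaabcac'
  #7 SA[7]=5  'baaabcac'
  #8 SA[8]=2  'bacbaaabcac'
  #9 SA[9]=9  'bcac'
  #10 SA[10]=12  'c'
  #11 SA[11]=10  'cac'
  #12 SA[12]=4  'cbaaabcac'

SA = [6, 0, 7, 1, 8, 11, 3, 5, 2, 9, 12, 10, 4]
[i] adj suffixes → lcp
  [1] 6/0 → 2 ('aa')
  [2] 0/7 → 3 ('aab')
  [3] 7/1 → 1 ('a')
  [4] 1/8 → 2 ('ab')
  [5] 8/11 → 1 ('a')
  [6] 11/3 → 2 ('ac')
  [7] 3/5 → 0 ('')
  [8] 5/2 → 2 ('ba')
  [9] 2/9 → 1 ('b')
  [10] 9/12 → 0 ('')
  [11] 12/10 → 1 ('c')
  [12] 10/4 → 1 ('c')

n(n+1)/2 = 13·14/2 = 91
Σ LCP = 0 + 2 + 3 + 1 + 2 + 1 + 2 + 0 + 2 + 1 + 0 + 1 + 1 = 16
distinct = 91 − 16 = 75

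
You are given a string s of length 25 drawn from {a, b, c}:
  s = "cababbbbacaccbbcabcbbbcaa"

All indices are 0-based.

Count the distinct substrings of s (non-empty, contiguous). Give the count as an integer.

281

rank | idx | suffix
   0 |  24 | a
   1 |  23 | aa
   2 |   1 | ababbbbacaccbbcabcbbbcaa
   3 |   3 | abbbbacaccbbcabcbbbcaa
   4 |  16 | abcbbbcaa
   5 |   8 | acaccbbcabcbbbcaa
   6 |  10 | accbbcabcbbbcaa
   7 |   2 | babbbbacaccbbcabcbbbcaa
   8 |   7 | bacaccbbcabcbbbcaa
   9 |   6 | bbacaccbbcabcbbbcaa
  10 |   5 | bbbacaccbbcabcbbbcaa
  11 |   4 | bbbbacaccbbcabcbbbcaa
  12 |  19 | bbbcaa
  13 |  20 | bbcaa
  14 |  13 | bbcabcbbbcaa
  15 |  21 | bcaa
  16 |  14 | bcabcbbbcaa
  17 |  17 | bcbbbcaa
  18 |  22 | caa
  19 |   0 | cababbbbacaccbbcabcbbbcaa
  20 |  15 | cabcbbbcaa
  21 |   9 | caccbbcabcbbbcaa
  22 |  18 | cbbbcaa
  23 |  12 | cbbcabcbbbcaa
  24 |  11 | ccbbcabcbbbcaa

SA = [24, 23, 1, 3, 16, 8, 10, 2, 7, 6, 5, 4, 19, 20, 13, 21, 14, 17, 22, 0, 15, 9, 18, 12, 11]
rank  pair      lcp
   1  s[24:],s[23:]  1  'a'
   2  s[23:],s[1:]  1  'a'
   3  s[1:],s[3:]  2  'ab'
   4  s[3:],s[16:]  2  'ab'
   5  s[16:],s[8:]  1  'a'
   6  s[8:],s[10:]  2  'ac'
   7  s[10:],s[2:]  0  ''
   8  s[2:],s[7:]  2  'ba'
   9  s[7:],s[6:]  1  'b'
  10  s[6:],s[5:]  2  'bb'
  11  s[5:],s[4:]  3  'bbb'
  12  s[4:],s[19:]  3  'bbb'
  13  s[19:],s[20:]  2  'bb'
  14  s[20:],s[13:]  4  'bbca'
  15  s[13:],s[21:]  1  'b'
  16  s[21:],s[14:]  3  'bca'
  17  s[14:],s[17:]  2  'bc'
  18  s[17:],s[22:]  0  ''
  19  s[22:],s[0:]  2  'ca'
  20  s[0:],s[15:]  3  'cab'
  21  s[15:],s[9:]  2  'ca'
  22  s[9:],s[18:]  1  'c'
  23  s[18:],s[12:]  3  'cbb'
  24  s[12:],s[11:]  1  'c'

n(n+1)/2 = 25·26/2 = 325
Σ LCP = 0 + 1 + 1 + 2 + 2 + 1 + 2 + 0 + 2 + 1 + 2 + 3 + 3 + 2 + 4 + 1 + 3 + 2 + 0 + 2 + 3 + 2 + 1 + 3 + 1 = 44
distinct = 325 − 44 = 281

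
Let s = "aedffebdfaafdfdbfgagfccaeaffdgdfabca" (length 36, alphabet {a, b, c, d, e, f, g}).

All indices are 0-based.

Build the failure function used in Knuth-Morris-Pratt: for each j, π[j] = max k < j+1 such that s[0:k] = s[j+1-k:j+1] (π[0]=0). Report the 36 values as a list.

π[0] = 0
j=1 s[j]='e': π[1]=0 (border '')
j=2 s[j]='d': π[2]=0 (border '')
j=3 s[j]='f': π[3]=0 (border '')
j=4 s[j]='f': π[4]=0 (border '')
j=5 s[j]='e': π[5]=0 (border '')
j=6 s[j]='b': π[6]=0 (border '')
j=7 s[j]='d': π[7]=0 (border '')
j=8 s[j]='f': π[8]=0 (border '')
j=9 s[j]='a': π[9]=1 (border 'a')
j=10 s[j]='a': k: 1→0; π[10]=1 (border 'a')
j=11 s[j]='f': k: 1→0; π[11]=0 (border '')
j=12 s[j]='d': π[12]=0 (border '')
j=13 s[j]='f': π[13]=0 (border '')
j=14 s[j]='d': π[14]=0 (border '')
j=15 s[j]='b': π[15]=0 (border '')
j=16 s[j]='f': π[16]=0 (border '')
j=17 s[j]='g': π[17]=0 (border '')
j=18 s[j]='a': π[18]=1 (border 'a')
j=19 s[j]='g': k: 1→0; π[19]=0 (border '')
j=20 s[j]='f': π[20]=0 (border '')
j=21 s[j]='c': π[21]=0 (border '')
j=22 s[j]='c': π[22]=0 (border '')
j=23 s[j]='a': π[23]=1 (border 'a')
j=24 s[j]='e': π[24]=2 (border 'ae')
j=25 s[j]='a': k: 2→0; π[25]=1 (border 'a')
j=26 s[j]='f': k: 1→0; π[26]=0 (border '')
j=27 s[j]='f': π[27]=0 (border '')
j=28 s[j]='d': π[28]=0 (border '')
j=29 s[j]='g': π[29]=0 (border '')
j=30 s[j]='d': π[30]=0 (border '')
j=31 s[j]='f': π[31]=0 (border '')
j=32 s[j]='a': π[32]=1 (border 'a')
j=33 s[j]='b': k: 1→0; π[33]=0 (border '')
j=34 s[j]='c': π[34]=0 (border '')
j=35 s[j]='a': π[35]=1 (border 'a')

[0, 0, 0, 0, 0, 0, 0, 0, 0, 1, 1, 0, 0, 0, 0, 0, 0, 0, 1, 0, 0, 0, 0, 1, 2, 1, 0, 0, 0, 0, 0, 0, 1, 0, 0, 1]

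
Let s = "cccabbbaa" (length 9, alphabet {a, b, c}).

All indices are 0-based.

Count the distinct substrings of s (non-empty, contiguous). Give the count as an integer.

rank→(start, suffix):
  0 → (8, 'a')
  1 → (7, 'aa')
  2 → (3, 'abbbaa')
  3 → (6, 'baa')
  4 → (5, 'bbaa')
  5 → (4, 'bbbaa')
  6 → (2, 'cabbbaa')
  7 → (1, 'ccabbbaa')
  8 → (0, 'cccabbbaa')

SA = [8, 7, 3, 6, 5, 4, 2, 1, 0]
rank  pair      lcp
   1  s[8:],s[7:]  1  'a'
   2  s[7:],s[3:]  1  'a'
   3  s[3:],s[6:]  0  ''
   4  s[6:],s[5:]  1  'b'
   5  s[5:],s[4:]  2  'bb'
   6  s[4:],s[2:]  0  ''
   7  s[2:],s[1:]  1  'c'
   8  s[1:],s[0:]  2  'cc'

n(n+1)/2 = 9·10/2 = 45
Σ LCP = 0 + 1 + 1 + 0 + 1 + 2 + 0 + 1 + 2 = 8
distinct = 45 − 8 = 37

37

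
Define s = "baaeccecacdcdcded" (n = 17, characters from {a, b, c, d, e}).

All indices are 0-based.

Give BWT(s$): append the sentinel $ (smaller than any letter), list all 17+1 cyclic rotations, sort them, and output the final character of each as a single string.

dbca$eeaddceccccad

rank  rotation            last
    0  $baaeccecacdcdcded  d
    1  aaeccecacdcdcded$b  b
    2  acdcdcded$baaeccec  c
    3  aeccecacdcdcded$ba  a
    4  baaeccecacdcdcded$  $
    5  cacdcdcded$baaecce  e
    6  ccecacdcdcded$baae  e
    7  cdcdcded$baaecceca  a
    8  cdcded$baaeccecacd  d
    9  cded$baaeccecacdcd  d
   10  cecacdcdcded$baaec  c
   11  d$baaeccecacdcdcde  e
   12  dcdcded$baaeccecac  c
   13  dcded$baaeccecacdc  c
   14  ded$baaeccecacdcdc  c
   15  ecacdcdcded$baaecc  c
   16  eccecacdcdcded$baa  a
   17  ed$baaeccecacdcdcd  d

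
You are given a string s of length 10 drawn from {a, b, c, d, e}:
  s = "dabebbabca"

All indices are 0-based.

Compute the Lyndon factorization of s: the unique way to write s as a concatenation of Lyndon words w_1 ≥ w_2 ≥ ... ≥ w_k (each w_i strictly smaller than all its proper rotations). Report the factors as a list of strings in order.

["d", "abebb", "abc", "a"]

emit factor 1: 'd' (i=0, period=1)
emit factor 2: 'abebb' (i=1, period=5)
emit factor 3: 'abc' (i=6, period=3)
emit factor 4: 'a' (i=9, period=1)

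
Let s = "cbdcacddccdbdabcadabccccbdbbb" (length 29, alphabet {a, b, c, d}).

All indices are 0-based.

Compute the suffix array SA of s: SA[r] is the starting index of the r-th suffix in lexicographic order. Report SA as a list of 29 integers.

rank→(start, suffix):
  0 → (13, 'abcadabccccbdbbb')
  1 → (18, 'abccccbdbbb')
  2 → (4, 'acddccdbdabcadabccccbdbbb')
  3 → (16, 'adabccccbdbbb')
  4 → (28, 'b')
  5 → (27, 'bb')
  6 → (26, 'bbb')
  7 → (14, 'bcadabccccbdbbb')
  8 → (19, 'bccccbdbbb')
  9 → (11, 'bdabcadabccccbdbbb')
  10 → (24, 'bdbbb')
  11 → (1, 'bdcacddccdbdabcadabccccbdbbb')
  12 → (3, 'cacddccdbdabcadabccccbdbbb')
  13 → (15, 'cadabccccbdbbb')
  14 → (23, 'cbdbbb')
  15 → (0, 'cbdcacddccdbdabcadabccccbdbbb')
  16 → (22, 'ccbdbbb')
  17 → (21, 'cccbdbbb')
  18 → (20, 'ccccbdbbb')
  19 → (8, 'ccdbdabcadabccccbdbbb')
  20 → (9, 'cdbdabcadabccccbdbbb')
  21 → (5, 'cddccdbdabcadabccccbdbbb')
  22 → (12, 'dabcadabccccbdbbb')
  23 → (17, 'dabccccbdbbb')
  24 → (25, 'dbbb')
  25 → (10, 'dbdabcadabccccbdbbb')
  26 → (2, 'dcacddccdbdabcadabccccbdbbb')
  27 → (7, 'dccdbdabcadabccccbdbbb')
  28 → (6, 'ddccdbdabcadabccccbdbbb')

[13, 18, 4, 16, 28, 27, 26, 14, 19, 11, 24, 1, 3, 15, 23, 0, 22, 21, 20, 8, 9, 5, 12, 17, 25, 10, 2, 7, 6]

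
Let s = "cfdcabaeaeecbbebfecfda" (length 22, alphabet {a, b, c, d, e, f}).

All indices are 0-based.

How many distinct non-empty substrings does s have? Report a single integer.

232

rank | idx | suffix
   0 |  21 | a
   1 |   4 | abaeaeecbbebfecfda
   2 |   6 | aeaeecbbebfecfda
   3 |   8 | aeecbbebfecfda
   4 |   5 | baeaeecbbebfecfda
   5 |  12 | bbebfecfda
   6 |  13 | bebfecfda
   7 |  15 | bfecfda
   8 |   3 | cabaeaeecbbebfecfda
   9 |  11 | cbbebfecfda
  10 |  18 | cfda
  11 |   0 | cfdcabaeaeecbbebfecfda
  12 |  20 | da
  13 |   2 | dcabaeaeecbbebfecfda
  14 |   7 | eaeecbbebfecfda
  15 |  14 | ebfecfda
  16 |  10 | ecbbebfecfda
  17 |  17 | ecfda
  18 |   9 | eecbbebfecfda
  19 |  19 | fda
  20 |   1 | fdcabaeaeecbbebfecfda
  21 |  16 | fecfda

SA = [21, 4, 6, 8, 5, 12, 13, 15, 3, 11, 18, 0, 20, 2, 7, 14, 10, 17, 9, 19, 1, 16]
[i] adj suffixes → lcp
  [1] 21/4 → 1 ('a')
  [2] 4/6 → 1 ('a')
  [3] 6/8 → 2 ('ae')
  [4] 8/5 → 0 ('')
  [5] 5/12 → 1 ('b')
  [6] 12/13 → 1 ('b')
  [7] 13/15 → 1 ('b')
  [8] 15/3 → 0 ('')
  [9] 3/11 → 1 ('c')
  [10] 11/18 → 1 ('c')
  [11] 18/0 → 3 ('cfd')
  [12] 0/20 → 0 ('')
  [13] 20/2 → 1 ('d')
  [14] 2/7 → 0 ('')
  [15] 7/14 → 1 ('e')
  [16] 14/10 → 1 ('e')
  [17] 10/17 → 2 ('ec')
  [18] 17/9 → 1 ('e')
  [19] 9/19 → 0 ('')
  [20] 19/1 → 2 ('fd')
  [21] 1/16 → 1 ('f')

n(n+1)/2 = 22·23/2 = 253
Σ LCP = 0 + 1 + 1 + 2 + 0 + 1 + 1 + 1 + 0 + 1 + 1 + 3 + 0 + 1 + 0 + 1 + 1 + 2 + 1 + 0 + 2 + 1 = 21
distinct = 253 − 21 = 232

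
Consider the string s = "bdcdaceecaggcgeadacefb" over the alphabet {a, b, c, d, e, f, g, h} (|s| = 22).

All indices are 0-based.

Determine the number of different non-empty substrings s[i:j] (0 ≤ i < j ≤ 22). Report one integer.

rank | idx | suffix
   0 |   4 | aceecaggcgeadacefb
   1 |  17 | acefb
   2 |  15 | adacefb
   3 |   9 | aggcgeadacefb
   4 |  21 | b
   5 |   0 | bdcdaceecaggcgeadacefb
   6 |   8 | caggcgeadacefb
   7 |   2 | cdaceecaggcgeadacefb
   8 |   5 | ceecaggcgeadacefb
   9 |  18 | cefb
  10 |  12 | cgeadacefb
  11 |   3 | daceecaggcgeadacefb
  12 |  16 | dacefb
  13 |   1 | dcdaceecaggcgeadacefb
  14 |  14 | eadacefb
  15 |   7 | ecaggcgeadacefb
  16 |   6 | eecaggcgeadacefb
  17 |  19 | efb
  18 |  20 | fb
  19 |  11 | gcgeadacefb
  20 |  13 | geadacefb
  21 |  10 | ggcgeadacefb

SA = [4, 17, 15, 9, 21, 0, 8, 2, 5, 18, 12, 3, 16, 1, 14, 7, 6, 19, 20, 11, 13, 10]
rank  pair      lcp
   1  s[4:],s[17:]  3  'ace'
   2  s[17:],s[15:]  1  'a'
   3  s[15:],s[9:]  1  'a'
   4  s[9:],s[21:]  0  ''
   5  s[21:],s[0:]  1  'b'
   6  s[0:],s[8:]  0  ''
   7  s[8:],s[2:]  1  'c'
   8  s[2:],s[5:]  1  'c'
   9  s[5:],s[18:]  2  'ce'
  10  s[18:],s[12:]  1  'c'
  11  s[12:],s[3:]  0  ''
  12  s[3:],s[16:]  4  'dace'
  13  s[16:],s[1:]  1  'd'
  14  s[1:],s[14:]  0  ''
  15  s[14:],s[7:]  1  'e'
  16  s[7:],s[6:]  1  'e'
  17  s[6:],s[19:]  1  'e'
  18  s[19:],s[20:]  0  ''
  19  s[20:],s[11:]  0  ''
  20  s[11:],s[13:]  1  'g'
  21  s[13:],s[10:]  1  'g'

n(n+1)/2 = 22·23/2 = 253
Σ LCP = 0 + 3 + 1 + 1 + 0 + 1 + 0 + 1 + 1 + 2 + 1 + 0 + 4 + 1 + 0 + 1 + 1 + 1 + 0 + 0 + 1 + 1 = 21
distinct = 253 − 21 = 232

232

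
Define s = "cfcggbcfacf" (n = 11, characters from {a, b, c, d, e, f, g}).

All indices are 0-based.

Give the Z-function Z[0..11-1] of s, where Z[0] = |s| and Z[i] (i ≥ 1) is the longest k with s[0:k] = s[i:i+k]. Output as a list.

[11, 0, 1, 0, 0, 0, 2, 0, 0, 2, 0]

Z[0]=11
i=1: i≥r, start 0; Z[1]=0
i=2: i≥r, start 0; Z[2]=1 scan→box=[2,3)
i=3: i≥r, start 0; Z[3]=0
i=4: i≥r, start 0; Z[4]=0
i=5: i≥r, start 0; Z[5]=0
i=6: i≥r, start 0; Z[6]=2 scan→box=[6,8)
i=7: min(r-i=1, Z[1]=0)=0; Z[7]=0
i=8: i≥r, start 0; Z[8]=0
i=9: i≥r, start 0; Z[9]=2 scan→box=[9,11)
i=10: min(r-i=1, Z[1]=0)=0; Z[10]=0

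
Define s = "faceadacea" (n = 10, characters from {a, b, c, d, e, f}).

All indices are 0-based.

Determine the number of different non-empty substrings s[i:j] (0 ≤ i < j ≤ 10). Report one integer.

rank→(start, suffix):
  0 → (9, 'a')
  1 → (6, 'acea')
  2 → (1, 'aceadacea')
  3 → (4, 'adacea')
  4 → (7, 'cea')
  5 → (2, 'ceadacea')
  6 → (5, 'dacea')
  7 → (8, 'ea')
  8 → (3, 'eadacea')
  9 → (0, 'faceadacea')

SA = [9, 6, 1, 4, 7, 2, 5, 8, 3, 0]
rank  pair      lcp
   1  s[9:],s[6:]  1  'a'
   2  s[6:],s[1:]  4  'acea'
   3  s[1:],s[4:]  1  'a'
   4  s[4:],s[7:]  0  ''
   5  s[7:],s[2:]  3  'cea'
   6  s[2:],s[5:]  0  ''
   7  s[5:],s[8:]  0  ''
   8  s[8:],s[3:]  2  'ea'
   9  s[3:],s[0:]  0  ''

n(n+1)/2 = 10·11/2 = 55
Σ LCP = 0 + 1 + 4 + 1 + 0 + 3 + 0 + 0 + 2 + 0 = 11
distinct = 55 − 11 = 44

44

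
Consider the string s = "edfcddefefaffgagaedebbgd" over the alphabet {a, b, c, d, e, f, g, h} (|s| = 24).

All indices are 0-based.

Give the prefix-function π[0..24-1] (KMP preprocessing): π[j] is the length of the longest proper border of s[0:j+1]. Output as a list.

π[0] = 0
j=1 s[j]='d': π[1]=0 (border '')
j=2 s[j]='f': π[2]=0 (border '')
j=3 s[j]='c': π[3]=0 (border '')
j=4 s[j]='d': π[4]=0 (border '')
j=5 s[j]='d': π[5]=0 (border '')
j=6 s[j]='e': π[6]=1 (border 'e')
j=7 s[j]='f': k: 1→0; π[7]=0 (border '')
j=8 s[j]='e': π[8]=1 (border 'e')
j=9 s[j]='f': k: 1→0; π[9]=0 (border '')
j=10 s[j]='a': π[10]=0 (border '')
j=11 s[j]='f': π[11]=0 (border '')
j=12 s[j]='f': π[12]=0 (border '')
j=13 s[j]='g': π[13]=0 (border '')
j=14 s[j]='a': π[14]=0 (border '')
j=15 s[j]='g': π[15]=0 (border '')
j=16 s[j]='a': π[16]=0 (border '')
j=17 s[j]='e': π[17]=1 (border 'e')
j=18 s[j]='d': π[18]=2 (border 'ed')
j=19 s[j]='e': k: 2→0; π[19]=1 (border 'e')
j=20 s[j]='b': k: 1→0; π[20]=0 (border '')
j=21 s[j]='b': π[21]=0 (border '')
j=22 s[j]='g': π[22]=0 (border '')
j=23 s[j]='d': π[23]=0 (border '')

[0, 0, 0, 0, 0, 0, 1, 0, 1, 0, 0, 0, 0, 0, 0, 0, 0, 1, 2, 1, 0, 0, 0, 0]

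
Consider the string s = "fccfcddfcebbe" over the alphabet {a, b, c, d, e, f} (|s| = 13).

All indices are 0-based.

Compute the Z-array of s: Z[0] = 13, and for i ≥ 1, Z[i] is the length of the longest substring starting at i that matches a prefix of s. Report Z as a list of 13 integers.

Z[0]=13
i=1: i≥r, start 0; Z[1]=0
i=2: i≥r, start 0; Z[2]=0
i=3: i≥r, start 0; Z[3]=2 grow→box=[3,5)
i=4: min(r-i=1, Z[1]=0)=0; Z[4]=0
i=5: i≥r, start 0; Z[5]=0
i=6: i≥r, start 0; Z[6]=0
i=7: i≥r, start 0; Z[7]=2 grow→box=[7,9)
i=8: min(r-i=1, Z[1]=0)=0; Z[8]=0
i=9: i≥r, start 0; Z[9]=0
i=10: i≥r, start 0; Z[10]=0
i=11: i≥r, start 0; Z[11]=0
i=12: i≥r, start 0; Z[12]=0

[13, 0, 0, 2, 0, 0, 0, 2, 0, 0, 0, 0, 0]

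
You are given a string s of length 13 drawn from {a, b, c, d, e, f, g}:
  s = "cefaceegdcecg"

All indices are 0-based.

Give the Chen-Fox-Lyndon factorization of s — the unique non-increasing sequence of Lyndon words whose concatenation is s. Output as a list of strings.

emit factor 1: 'cef' (i=0, period=3)
emit factor 2: 'aceegdcecg' (i=3, period=10)

["cef", "aceegdcecg"]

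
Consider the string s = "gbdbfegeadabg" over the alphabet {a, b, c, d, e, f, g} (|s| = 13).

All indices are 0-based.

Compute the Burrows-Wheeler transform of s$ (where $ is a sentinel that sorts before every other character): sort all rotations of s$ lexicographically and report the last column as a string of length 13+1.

gdegdaabgfbb$e

rank  rotation        last
    0  $gbdbfegeadabg  g
    1  abg$gbdbfegead  d
    2  adabg$gbdbfege  e
    3  bdbfegeadabg$g  g
    4  bfegeadabg$gbd  d
    5  bg$gbdbfegeada  a
    6  dabg$gbdbfegea  a
    7  dbfegeadabg$gb  b
    8  eadabg$gbdbfeg  g
    9  egeadabg$gbdbf  f
   10  fegeadabg$gbdb  b
   11  g$gbdbfegeadab  b
   12  gbdbfegeadabg$  $
   13  geadabg$gbdbfe  e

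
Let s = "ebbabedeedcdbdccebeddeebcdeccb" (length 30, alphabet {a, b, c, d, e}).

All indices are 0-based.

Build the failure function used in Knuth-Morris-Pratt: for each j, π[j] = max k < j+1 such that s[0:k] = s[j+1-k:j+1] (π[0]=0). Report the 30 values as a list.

π[0] = 0
j=1 s[j]='b': π[1]=0 (border '')
j=2 s[j]='b': π[2]=0 (border '')
j=3 s[j]='a': π[3]=0 (border '')
j=4 s[j]='b': π[4]=0 (border '')
j=5 s[j]='e': π[5]=1 (border 'e')
j=6 s[j]='d': k: 1→0; π[6]=0 (border '')
j=7 s[j]='e': π[7]=1 (border 'e')
j=8 s[j]='e': k: 1→0; π[8]=1 (border 'e')
j=9 s[j]='d': k: 1→0; π[9]=0 (border '')
j=10 s[j]='c': π[10]=0 (border '')
j=11 s[j]='d': π[11]=0 (border '')
j=12 s[j]='b': π[12]=0 (border '')
j=13 s[j]='d': π[13]=0 (border '')
j=14 s[j]='c': π[14]=0 (border '')
j=15 s[j]='c': π[15]=0 (border '')
j=16 s[j]='e': π[16]=1 (border 'e')
j=17 s[j]='b': π[17]=2 (border 'eb')
j=18 s[j]='e': k: 2→0; π[18]=1 (border 'e')
j=19 s[j]='d': k: 1→0; π[19]=0 (border '')
j=20 s[j]='d': π[20]=0 (border '')
j=21 s[j]='e': π[21]=1 (border 'e')
j=22 s[j]='e': k: 1→0; π[22]=1 (border 'e')
j=23 s[j]='b': π[23]=2 (border 'eb')
j=24 s[j]='c': k: 2→0; π[24]=0 (border '')
j=25 s[j]='d': π[25]=0 (border '')
j=26 s[j]='e': π[26]=1 (border 'e')
j=27 s[j]='c': k: 1→0; π[27]=0 (border '')
j=28 s[j]='c': π[28]=0 (border '')
j=29 s[j]='b': π[29]=0 (border '')

[0, 0, 0, 0, 0, 1, 0, 1, 1, 0, 0, 0, 0, 0, 0, 0, 1, 2, 1, 0, 0, 1, 1, 2, 0, 0, 1, 0, 0, 0]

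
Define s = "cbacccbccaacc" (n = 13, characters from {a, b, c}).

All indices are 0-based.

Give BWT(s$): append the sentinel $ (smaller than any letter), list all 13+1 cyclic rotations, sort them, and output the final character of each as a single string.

rank  rotation        last
    0  $cbacccbccaacc  c
    1  aacc$cbacccbcc  c
    2  acc$cbacccbcca  a
    3  acccbccaacc$cb  b
    4  bacccbccaacc$c  c
    5  bccaacc$cbaccc  c
    6  c$cbacccbccaac  c
    7  caacc$cbacccbc  c
    8  cbacccbccaacc$  $
    9  cbccaacc$cbacc  c
   10  cc$cbacccbccaa  a
   11  ccaacc$cbacccb  b
   12  ccbccaacc$cbac  c
   13  cccbccaacc$cba  a

ccabcccc$cabca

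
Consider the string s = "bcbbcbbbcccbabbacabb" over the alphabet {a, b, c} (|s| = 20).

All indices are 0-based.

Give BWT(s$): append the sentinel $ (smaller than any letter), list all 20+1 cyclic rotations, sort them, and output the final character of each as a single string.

rank  rotation               last
    0  $bcbbcbbbcccbabbacabb  b
    1  abb$bcbbcbbbcccbabbac  c
    2  abbacabb$bcbbcbbbcccb  b
    3  acabb$bcbbcbbbcccbabb  b
    4  b$bcbbcbbbcccbabbacab  b
    5  babbacabb$bcbbcbbbccc  c
    6  bacabb$bcbbcbbbcccbab  b
    7  bb$bcbbcbbbcccbabbaca  a
    8  bbacabb$bcbbcbbbcccba  a
    9  bbbcccbabbacabb$bcbbc  c
   10  bbcbbbcccbabbacabb$bc  c
   11  bbcccbabbacabb$bcbbcb  b
   12  bcbbbcccbabbacabb$bcb  b
   13  bcbbcbbbcccbabbacabb$  $
   14  bcccbabbacabb$bcbbcbb  b
   15  cabb$bcbbcbbbcccbabba  a
   16  cbabbacabb$bcbbcbbbcc  c
   17  cbbbcccbabbacabb$bcbb  b
   18  cbbcbbbcccbabbacabb$b  b
   19  ccbabbacabb$bcbbcbbbc  c
   20  cccbabbacabb$bcbbcbbb  b

bcbbbcbaaccbb$bacbbcb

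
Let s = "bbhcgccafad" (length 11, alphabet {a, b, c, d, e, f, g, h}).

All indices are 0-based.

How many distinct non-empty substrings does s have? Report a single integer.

rank→(start, suffix):
  0 → (9, 'ad')
  1 → (7, 'afad')
  2 → (0, 'bbhcgccafad')
  3 → (1, 'bhcgccafad')
  4 → (6, 'cafad')
  5 → (5, 'ccafad')
  6 → (3, 'cgccafad')
  7 → (10, 'd')
  8 → (8, 'fad')
  9 → (4, 'gccafad')
  10 → (2, 'hcgccafad')

SA = [9, 7, 0, 1, 6, 5, 3, 10, 8, 4, 2]
[i] adj suffixes → lcp
  [1] 9/7 → 1 ('a')
  [2] 7/0 → 0 ('')
  [3] 0/1 → 1 ('b')
  [4] 1/6 → 0 ('')
  [5] 6/5 → 1 ('c')
  [6] 5/3 → 1 ('c')
  [7] 3/10 → 0 ('')
  [8] 10/8 → 0 ('')
  [9] 8/4 → 0 ('')
  [10] 4/2 → 0 ('')

n(n+1)/2 = 11·12/2 = 66
Σ LCP = 0 + 1 + 0 + 1 + 0 + 1 + 1 + 0 + 0 + 0 + 0 = 4
distinct = 66 − 4 = 62

62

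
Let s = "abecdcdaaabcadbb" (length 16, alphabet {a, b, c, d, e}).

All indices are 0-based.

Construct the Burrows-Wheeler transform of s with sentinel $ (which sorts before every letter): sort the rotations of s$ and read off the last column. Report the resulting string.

bdaa$cbdaabdecacb

rank  rotation           last
    0  $abecdcdaaabcadbb  b
    1  aaabcadbb$abecdcd  d
    2  aabcadbb$abecdcda  a
    3  abcadbb$abecdcdaa  a
    4  abecdcdaaabcadbb$  $
    5  adbb$abecdcdaaabc  c
    6  b$abecdcdaaabcadb  b
    7  bb$abecdcdaaabcad  d
    8  bcadbb$abecdcdaaa  a
    9  becdcdaaabcadbb$a  a
   10  cadbb$abecdcdaaab  b
   11  cdaaabcadbb$abecd  d
   12  cdcdaaabcadbb$abe  e
   13  daaabcadbb$abecdc  c
   14  dbb$abecdcdaaabca  a
   15  dcdaaabcadbb$abec  c
   16  ecdcdaaabcadbb$ab  b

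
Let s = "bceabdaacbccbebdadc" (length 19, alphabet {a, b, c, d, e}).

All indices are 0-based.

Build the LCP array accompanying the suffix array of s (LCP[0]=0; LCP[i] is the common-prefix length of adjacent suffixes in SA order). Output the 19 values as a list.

rank | idx | suffix
   0 |   6 | aacbccbebdadc
   1 |   3 | abdaacbccbebdadc
   2 |   7 | acbccbebdadc
   3 |  16 | adc
   4 |   9 | bccbebdadc
   5 |   0 | bceabdaacbccbebdadc
   6 |   4 | bdaacbccbebdadc
   7 |  14 | bdadc
   8 |  12 | bebdadc
   9 |  18 | c
  10 |   8 | cbccbebdadc
  11 |  11 | cbebdadc
  12 |  10 | ccbebdadc
  13 |   1 | ceabdaacbccbebdadc
  14 |   5 | daacbccbebdadc
  15 |  15 | dadc
  16 |  17 | dc
  17 |   2 | eabdaacbccbebdadc
  18 |  13 | ebdadc

SA = [6, 3, 7, 16, 9, 0, 4, 14, 12, 18, 8, 11, 10, 1, 5, 15, 17, 2, 13]
rank  pair      lcp
   1  s[6:],s[3:]  1  'a'
   2  s[3:],s[7:]  1  'a'
   3  s[7:],s[16:]  1  'a'
   4  s[16:],s[9:]  0  ''
   5  s[9:],s[0:]  2  'bc'
   6  s[0:],s[4:]  1  'b'
   7  s[4:],s[14:]  3  'bda'
   8  s[14:],s[12:]  1  'b'
   9  s[12:],s[18:]  0  ''
  10  s[18:],s[8:]  1  'c'
  11  s[8:],s[11:]  2  'cb'
  12  s[11:],s[10:]  1  'c'
  13  s[10:],s[1:]  1  'c'
  14  s[1:],s[5:]  0  ''
  15  s[5:],s[15:]  2  'da'
  16  s[15:],s[17:]  1  'd'
  17  s[17:],s[2:]  0  ''
  18  s[2:],s[13:]  1  'e'

[0, 1, 1, 1, 0, 2, 1, 3, 1, 0, 1, 2, 1, 1, 0, 2, 1, 0, 1]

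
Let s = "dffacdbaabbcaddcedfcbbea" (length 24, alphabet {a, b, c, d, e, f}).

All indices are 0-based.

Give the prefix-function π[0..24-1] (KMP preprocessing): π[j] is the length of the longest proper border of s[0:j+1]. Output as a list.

π[0] = 0
j=1 s[j]='f': π[1]=0 (border '')
j=2 s[j]='f': π[2]=0 (border '')
j=3 s[j]='a': π[3]=0 (border '')
j=4 s[j]='c': π[4]=0 (border '')
j=5 s[j]='d': π[5]=1 (border 'd')
j=6 s[j]='b': k: 1→0; π[6]=0 (border '')
j=7 s[j]='a': π[7]=0 (border '')
j=8 s[j]='a': π[8]=0 (border '')
j=9 s[j]='b': π[9]=0 (border '')
j=10 s[j]='b': π[10]=0 (border '')
j=11 s[j]='c': π[11]=0 (border '')
j=12 s[j]='a': π[12]=0 (border '')
j=13 s[j]='d': π[13]=1 (border 'd')
j=14 s[j]='d': k: 1→0; π[14]=1 (border 'd')
j=15 s[j]='c': k: 1→0; π[15]=0 (border '')
j=16 s[j]='e': π[16]=0 (border '')
j=17 s[j]='d': π[17]=1 (border 'd')
j=18 s[j]='f': π[18]=2 (border 'df')
j=19 s[j]='c': k: 2→0; π[19]=0 (border '')
j=20 s[j]='b': π[20]=0 (border '')
j=21 s[j]='b': π[21]=0 (border '')
j=22 s[j]='e': π[22]=0 (border '')
j=23 s[j]='a': π[23]=0 (border '')

[0, 0, 0, 0, 0, 1, 0, 0, 0, 0, 0, 0, 0, 1, 1, 0, 0, 1, 2, 0, 0, 0, 0, 0]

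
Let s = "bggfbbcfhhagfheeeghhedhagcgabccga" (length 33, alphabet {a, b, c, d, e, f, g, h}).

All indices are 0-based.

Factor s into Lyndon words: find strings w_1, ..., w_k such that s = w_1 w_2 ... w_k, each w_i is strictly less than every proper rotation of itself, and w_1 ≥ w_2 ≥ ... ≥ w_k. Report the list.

emit factor 1: 'bggf' (i=0, period=4)
emit factor 2: 'bbcfhh' (i=4, period=6)
emit factor 3: 'agfheeeghhedh' (i=10, period=13)
emit factor 4: 'agcg' (i=23, period=4)
emit factor 5: 'abccg' (i=27, period=5)
emit factor 6: 'a' (i=32, period=1)

["bggf", "bbcfhh", "agfheeeghhedh", "agcg", "abccg", "a"]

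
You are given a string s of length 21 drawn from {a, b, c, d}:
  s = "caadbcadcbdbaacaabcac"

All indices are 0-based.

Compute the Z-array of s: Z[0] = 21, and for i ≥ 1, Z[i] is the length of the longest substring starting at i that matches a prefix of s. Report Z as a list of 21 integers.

Z[0]=21
i=1: i≥r, start 0; Z[1]=0
i=2: i≥r, start 0; Z[2]=0
i=3: i≥r, start 0; Z[3]=0
i=4: i≥r, start 0; Z[4]=0
i=5: i≥r, start 0; Z[5]=2 scan→box=[5,7)
i=6: min(r-i=1, Z[1]=0)=0; Z[6]=0
i=7: i≥r, start 0; Z[7]=0
i=8: i≥r, start 0; Z[8]=1 scan→box=[8,9)
i=9: i≥r, start 0; Z[9]=0
i=10: i≥r, start 0; Z[10]=0
i=11: i≥r, start 0; Z[11]=0
i=12: i≥r, start 0; Z[12]=0
i=13: i≥r, start 0; Z[13]=0
i=14: i≥r, start 0; Z[14]=3 scan→box=[14,17)
i=15: min(r-i=2, Z[1]=0)=0; Z[15]=0
i=16: min(r-i=1, Z[2]=0)=0; Z[16]=0
i=17: i≥r, start 0; Z[17]=0
i=18: i≥r, start 0; Z[18]=2 scan→box=[18,20)
i=19: min(r-i=1, Z[1]=0)=0; Z[19]=0
i=20: i≥r, start 0; Z[20]=1 scan→box=[20,21)

[21, 0, 0, 0, 0, 2, 0, 0, 1, 0, 0, 0, 0, 0, 3, 0, 0, 0, 2, 0, 1]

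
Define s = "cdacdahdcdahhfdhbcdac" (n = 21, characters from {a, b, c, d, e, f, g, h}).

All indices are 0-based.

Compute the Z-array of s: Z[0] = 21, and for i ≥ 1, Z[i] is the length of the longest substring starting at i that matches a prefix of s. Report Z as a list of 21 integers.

[21, 0, 0, 3, 0, 0, 0, 0, 3, 0, 0, 0, 0, 0, 0, 0, 0, 4, 0, 0, 1]

Z[0]=21
i=1: i≥r, start 0; Z[1]=0
i=2: i≥r, start 0; Z[2]=0
i=3: i≥r, start 0; Z[3]=3 extend→box=[3,6)
i=4: min(r-i=2, Z[1]=0)=0; Z[4]=0
i=5: min(r-i=1, Z[2]=0)=0; Z[5]=0
i=6: i≥r, start 0; Z[6]=0
i=7: i≥r, start 0; Z[7]=0
i=8: i≥r, start 0; Z[8]=3 extend→box=[8,11)
i=9: min(r-i=2, Z[1]=0)=0; Z[9]=0
i=10: min(r-i=1, Z[2]=0)=0; Z[10]=0
i=11: i≥r, start 0; Z[11]=0
i=12: i≥r, start 0; Z[12]=0
i=13: i≥r, start 0; Z[13]=0
i=14: i≥r, start 0; Z[14]=0
i=15: i≥r, start 0; Z[15]=0
i=16: i≥r, start 0; Z[16]=0
i=17: i≥r, start 0; Z[17]=4 extend→box=[17,21)
i=18: min(r-i=3, Z[1]=0)=0; Z[18]=0
i=19: min(r-i=2, Z[2]=0)=0; Z[19]=0
i=20: min(r-i=1, Z[3]=3)=1; Z[20]=1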